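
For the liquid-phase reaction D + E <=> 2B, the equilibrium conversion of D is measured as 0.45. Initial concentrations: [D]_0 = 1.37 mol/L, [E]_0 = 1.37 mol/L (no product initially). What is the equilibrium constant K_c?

Let X = conversion of D.
Concentrations: [D] = 1.37 − 1.37X; [E] = 1.37 − 1.37X; [B] = 2.74X.
At X = 0.45: [D] = 0.754, [E] = 0.754, [B] = 1.23.
K_c = [B]^2 / ([D] [E]) = 2.68.

K_c = 2.68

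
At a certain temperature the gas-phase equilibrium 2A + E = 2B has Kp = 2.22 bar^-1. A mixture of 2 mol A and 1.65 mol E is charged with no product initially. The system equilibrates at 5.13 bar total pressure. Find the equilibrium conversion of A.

X = 0.660

Basis: 2 mol A initially; let X = conversion of A. Extent ξ = X.
Mole table: n_A = 2 − 2X; n_E = 1.65 − X; n_B = 2X.
n_T = Σnᵢ = 3.65 − X.
With p_i = (n_i/n_T)P, Kp = p_B^2 / (p_A^2 p_E).
Equating to 2.22 bar^-1 and solving on 0 < X < 1: X = 0.660.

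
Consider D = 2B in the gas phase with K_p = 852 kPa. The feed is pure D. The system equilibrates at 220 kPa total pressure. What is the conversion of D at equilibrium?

Basis: 1 mol D initially; let X = conversion of D. Extent ξ = X.
Moles: n_D = 1 − X; n_B = 2X.
n_T = Σnᵢ = 1 + X.
Mole fractions y_i = n_i/n_T; K_p = p_B^2 / (p_D) with p_i = y_i·P.
Setting this equal to 852 kPa and taking the physical root (0 < X < 1) gives X = 0.701.

X = 0.701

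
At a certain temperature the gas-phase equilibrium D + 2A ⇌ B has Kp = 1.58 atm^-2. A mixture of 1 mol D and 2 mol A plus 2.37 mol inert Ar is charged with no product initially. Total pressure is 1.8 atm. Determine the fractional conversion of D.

Basis: 1 mol D initially; let X = conversion of D. Extent ξ = X.
Mole table: n_D = 1 − X; n_A = 2 − 2X; n_B = X; n_I = 2.37 (inert).
Total moles n_T = 5.37 − 2X.
y_i = n_i/n_T, p_i = y_i·P. Kp = p_B / (p_D p_A^2).
Setting this equal to 1.58 atm^-2 and taking the physical root (0 < X < 1) gives X = 0.304.

X = 0.304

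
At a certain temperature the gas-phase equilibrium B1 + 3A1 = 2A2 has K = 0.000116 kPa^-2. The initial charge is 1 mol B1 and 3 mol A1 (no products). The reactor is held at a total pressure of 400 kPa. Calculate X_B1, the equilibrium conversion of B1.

Take 1 mol B1 as basis and let X be its fractional conversion, so ξ = X.
Mole table: n_B1 = 1 − X; n_A1 = 3 − 3X; n_A2 = 2X.
Total moles n_T = 4 − 2X.
Mole fractions y_i = n_i/n_T; K = p_A2^2 / (p_B1 p_A1^3) with p_i = y_i·P.
Substituting and setting equal to 0.000116 kPa^-2 gives a polynomial in X; the root in (0,1) is X = 0.611.

X = 0.611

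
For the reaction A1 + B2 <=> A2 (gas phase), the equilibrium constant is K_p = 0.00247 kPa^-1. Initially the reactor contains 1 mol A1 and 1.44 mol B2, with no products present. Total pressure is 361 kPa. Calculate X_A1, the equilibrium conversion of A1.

Take 1 mol A1 as basis and let X be its fractional conversion, so ξ = X.
At extent ξ: n_A1 = 1 − X; n_B2 = 1.44 − X; n_A2 = X.
Total moles n_T = 2.44 − X.
Mole fractions y_i = n_i/n_T; K_p = p_A2 / (p_A1 p_B2) with p_i = y_i·P.
This yields a degree-2 equation in X; solving on (0,1), X = 0.320.

X = 0.320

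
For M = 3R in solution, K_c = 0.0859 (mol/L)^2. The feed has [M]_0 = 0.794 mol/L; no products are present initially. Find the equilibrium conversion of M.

X = 0.162

Let X = conversion of M; extent ξ = 0.794·X mol/L.
Concentrations: [M] = 0.794 − 0.794X; [R] = 2.38X.
K_c = [R]^3 / ([M]).
Equating to 0.0859 (mol/L)^2: the physical root is X = 0.162.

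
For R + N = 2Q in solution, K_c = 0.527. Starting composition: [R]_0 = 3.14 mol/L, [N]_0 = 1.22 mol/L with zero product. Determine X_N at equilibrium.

X = 0.410

Let X = conversion of N; extent ξ = 1.22·X mol/L.
Concentrations: [R] = 3.14 − 1.22X; [N] = 1.22 − 1.22X; [Q] = 2.44X.
K_c = [Q]^2 / ([R] [N]).
Equating to 0.527: the physical root is X = 0.410.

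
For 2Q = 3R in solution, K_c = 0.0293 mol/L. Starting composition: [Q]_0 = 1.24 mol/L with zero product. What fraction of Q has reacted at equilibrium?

X = 0.169

Let X = conversion of Q; extent ξ = 1.24X/2 mol/L.
Concentrations: [Q] = 1.24 − 1.24X; [R] = 1.86X.
K_c = [R]^3 / ([Q]^2).
Solving K_c = 0.0293 for X ∈ (0,1): X = 0.169.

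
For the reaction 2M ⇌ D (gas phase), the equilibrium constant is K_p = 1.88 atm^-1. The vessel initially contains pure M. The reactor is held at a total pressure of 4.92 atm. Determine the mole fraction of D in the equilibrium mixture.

Take 1 mol M as basis and let X be its fractional conversion, so ξ = 0.5X.
Species balance: n_M = 1 − X; n_D = 0.5X.
Total moles n_T = 1 − 0.5X.
With p_i = (n_i/n_T)P, K_p = p_D / (p_M^2).
Setting this equal to 1.88 atm^-1 and taking the physical root (0 < X < 1) gives X = 0.838.
Then n_D = 0.419, n_T = 0.581, so y_D = 0.721.

y_D = 0.721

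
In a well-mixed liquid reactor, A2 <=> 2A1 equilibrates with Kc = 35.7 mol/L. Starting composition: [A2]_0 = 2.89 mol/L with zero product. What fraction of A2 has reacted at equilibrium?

X = 0.795

Let X = conversion of A2; extent ξ = 2.89·X mol/L.
Concentrations: [A2] = 2.89 − 2.89X; [A1] = 5.78X.
Kc = [A1]^2 / ([A2]).
Setting equal to 35.7 and solving for X on (0,1) gives X = 0.795.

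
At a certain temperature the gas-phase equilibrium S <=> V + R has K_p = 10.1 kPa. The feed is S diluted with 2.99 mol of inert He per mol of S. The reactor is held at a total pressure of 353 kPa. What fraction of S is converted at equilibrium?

X = 0.294

Basis: 1 mol S initially; let X = conversion of S. Extent ξ = X.
Moles: n_S = 1 − X; n_V = X; n_R = X; n_I = 2.99 (inert).
n_T = Σnᵢ = 3.99 + X.
With p_i = (n_i/n_T)P, K_p = p_V p_R / (p_S).
This yields a degree-2 equation in X; solving on (0,1), X = 0.294.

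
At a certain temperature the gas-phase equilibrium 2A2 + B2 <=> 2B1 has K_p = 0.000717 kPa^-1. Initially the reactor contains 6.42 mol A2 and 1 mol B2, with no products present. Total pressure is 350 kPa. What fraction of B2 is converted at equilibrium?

X = 0.408

Basis: 1 mol B2 initially; let X = conversion of B2. Extent ξ = X.
Mole table: n_A2 = 6.42 − 2X; n_B2 = 1 − X; n_B1 = 2X.
n_T = Σnᵢ = 7.42 − X.
y_i = n_i/n_T, p_i = y_i·P. K_p = p_B1^2 / (p_A2^2 p_B2).
This yields a degree-3 equation in X; solving on (0,1), X = 0.408.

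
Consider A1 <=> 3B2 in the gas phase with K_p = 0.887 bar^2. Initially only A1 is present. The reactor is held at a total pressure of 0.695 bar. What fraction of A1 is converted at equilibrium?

Basis: 1 mol A1 initially; let X = conversion of A1. Extent ξ = X.
Species balance: n_A1 = 1 − X; n_B2 = 3X.
Summing: n_T = 1 + 2X.
With p_i = (n_i/n_T)P, K_p = p_B2^3 / (p_A1).
Substituting and setting equal to 0.887 bar^2 gives a polynomial in X; the root in (0,1) is X = 0.514.

X = 0.514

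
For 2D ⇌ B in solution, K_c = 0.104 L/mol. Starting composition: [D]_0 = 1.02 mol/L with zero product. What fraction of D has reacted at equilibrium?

X = 0.152

Let X = conversion of D; extent ξ = 1.02X/2 mol/L.
Concentrations: [D] = 1.02 − 1.02X; [B] = 0.51X.
K_c = [B] / ([D]^2).
Solving K_c = 0.104 for X ∈ (0,1): X = 0.152.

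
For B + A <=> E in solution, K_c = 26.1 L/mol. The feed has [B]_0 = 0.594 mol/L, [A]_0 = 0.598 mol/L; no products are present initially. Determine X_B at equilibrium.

Let X = conversion of B; extent ξ = 0.594·X mol/L.
Concentrations: [B] = 0.594 − 0.594X; [A] = 0.598 − 0.594X; [E] = 0.594X.
K_c = [E] / ([B] [A]).
This equals 26.1 at X = 0.779 (the root in 0 < X < 1).

X = 0.779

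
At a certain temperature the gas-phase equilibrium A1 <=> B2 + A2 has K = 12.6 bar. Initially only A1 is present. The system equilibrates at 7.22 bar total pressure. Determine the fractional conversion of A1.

Let X = conversion of A1 (basis 1 mol A1); extent of reaction ξ = X.
Species balance: n_A1 = 1 − X; n_B2 = X; n_A2 = X.
Summing: n_T = 1 + X.
y_i = n_i/n_T, p_i = y_i·P. K = p_B2 p_A2 / (p_A1).
This yields a degree-2 equation in X; solving on (0,1), X = 0.797.

X = 0.797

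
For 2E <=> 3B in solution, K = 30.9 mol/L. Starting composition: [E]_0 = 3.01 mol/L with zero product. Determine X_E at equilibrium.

Let X = conversion of E; extent ξ = 3.01X/2 mol/L.
Concentrations: [E] = 3.01 − 3.01X; [B] = 4.51X.
K = [B]^3 / ([E]^2).
This equals 30.9 at X = 0.679 (the root in 0 < X < 1).

X = 0.679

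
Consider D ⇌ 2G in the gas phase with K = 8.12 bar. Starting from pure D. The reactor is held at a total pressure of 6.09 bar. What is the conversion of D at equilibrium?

X = 0.500

Let X = conversion of D (basis 1 mol D); extent of reaction ξ = X.
At extent ξ: n_D = 1 − X; n_G = 2X.
Total moles n_T = 1 + X.
y_i = n_i/n_T, p_i = y_i·P. K = p_G^2 / (p_D).
Substituting and setting equal to 8.12 bar gives a polynomial in X; the root in (0,1) is X = 0.500.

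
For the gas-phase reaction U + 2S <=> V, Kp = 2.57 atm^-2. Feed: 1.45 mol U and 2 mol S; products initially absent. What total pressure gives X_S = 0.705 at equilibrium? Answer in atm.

P = 2.1 atm

Basis: 2 mol S initially; let X = conversion of S. Extent ξ = X.
Moles: n_U = 1.45 − X; n_S = 2 − 2X; n_V = X.
Total moles n_T = 3.45 − 2X.
Kp = p_V / (p_U p_S^2) with p_i = (n_i/n_T)·P.
At X = 0.705: the mole-fraction product g(X) = Π y_i^ν_i = 11.31. Since Kp = g(X)·P^{-2}, P = (g/Kp)^(1/2) = (11.31/2.57)^(1/2) = 2.1 atm.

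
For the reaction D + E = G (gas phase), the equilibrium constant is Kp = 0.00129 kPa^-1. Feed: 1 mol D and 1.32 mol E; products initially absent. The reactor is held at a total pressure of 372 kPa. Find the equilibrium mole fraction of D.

Let X = conversion of D (basis 1 mol D); extent of reaction ξ = X.
At extent ξ: n_D = 1 − X; n_E = 1.32 − X; n_G = X.
n_T = Σnᵢ = 2.32 − X.
y_i = n_i/n_T, p_i = y_i·P. Kp = p_G / (p_D p_E).
Setting this equal to 0.00129 kPa^-1 and taking the physical root (0 < X < 1) gives X = 0.202.
Then n_D = 0.798, n_T = 2.12, so y_D = 0.377.

y_D = 0.377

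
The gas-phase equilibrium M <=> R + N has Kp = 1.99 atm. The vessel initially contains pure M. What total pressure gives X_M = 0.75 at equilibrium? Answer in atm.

Take 1 mol M as basis and let X be its fractional conversion, so ξ = X.
At extent ξ: n_M = 1 − X; n_R = X; n_N = X.
Summing: n_T = 1 + X.
Kp = p_R p_N / (p_M) with p_i = (n_i/n_T)·P.
At X = 0.75: the mole-fraction product g(X) = Π y_i^ν_i = 1.286. Since Kp = g(X)·P^{1}, P = (Kp/g)^(1/1) = (1.99/1.286)^(1/1) = 1.55 atm.

P = 1.55 atm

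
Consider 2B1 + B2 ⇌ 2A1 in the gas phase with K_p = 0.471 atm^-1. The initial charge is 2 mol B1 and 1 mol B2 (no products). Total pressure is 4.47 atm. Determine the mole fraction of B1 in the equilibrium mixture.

Let X = conversion of B1 (basis 2 mol B1); extent of reaction ξ = X.
Species balance: n_B1 = 2 − 2X; n_B2 = 1 − X; n_A1 = 2X.
n_T = Σnᵢ = 3 − X.
With p_i = (n_i/n_T)P, K_p = p_A1^2 / (p_B1^2 p_B2).
Setting this equal to 0.471 atm^-1 and taking the physical root (0 < X < 1) gives X = 0.409.
Then n_B1 = 1.18, n_T = 2.59, so y_B1 = 0.456.

y_B1 = 0.456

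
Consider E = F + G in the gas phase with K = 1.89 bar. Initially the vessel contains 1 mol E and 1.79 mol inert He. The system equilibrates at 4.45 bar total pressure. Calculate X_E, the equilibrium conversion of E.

Basis: 1 mol E initially; let X = conversion of E. Extent ξ = X.
Species balance: n_E = 1 − X; n_F = X; n_G = X; n_I = 1.79 (inert).
Total moles n_T = 2.79 + X.
y_i = n_i/n_T, p_i = y_i·P. K = p_F p_G / (p_E).
Setting this equal to 1.89 bar and taking the physical root (0 < X < 1) gives X = 0.683.

X = 0.683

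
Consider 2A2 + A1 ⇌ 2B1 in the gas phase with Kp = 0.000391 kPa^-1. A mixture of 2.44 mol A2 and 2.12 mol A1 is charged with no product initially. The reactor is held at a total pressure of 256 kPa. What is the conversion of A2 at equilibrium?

X = 0.173

Take 2.44 mol A2 as basis and let X be its fractional conversion, so ξ = 1.22X.
At extent ξ: n_A2 = 2.44 − 2.44X; n_A1 = 2.12 − 1.22X; n_B1 = 2.44X.
Summing: n_T = 4.56 − 1.22X.
Mole fractions y_i = n_i/n_T; Kp = p_B1^2 / (p_A2^2 p_A1) with p_i = y_i·P.
Equating to 0.000391 kPa^-1 and solving on 0 < X < 1: X = 0.173.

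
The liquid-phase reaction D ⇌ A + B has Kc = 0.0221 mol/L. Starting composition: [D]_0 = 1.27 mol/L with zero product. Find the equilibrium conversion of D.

X = 0.124

Let X = conversion of D; extent ξ = 1.27·X mol/L.
Concentrations: [D] = 1.27 − 1.27X; [A] = 1.27X; [B] = 1.27X.
Kc = [A] [B] / ([D]).
Equating to 0.0221 mol/L: the physical root is X = 0.124.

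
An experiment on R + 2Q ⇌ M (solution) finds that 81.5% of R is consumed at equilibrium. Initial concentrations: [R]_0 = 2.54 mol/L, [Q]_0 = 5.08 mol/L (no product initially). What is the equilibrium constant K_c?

K_c = 4.99 (mol/L)^-2

Let X = conversion of R.
Concentrations: [R] = 2.54 − 2.54X; [Q] = 5.08 − 5.08X; [M] = 2.54X.
At X = 0.815: [R] = 0.47, [Q] = 0.94, [M] = 2.07.
K_c = [M] / ([R] [Q]^2) = 4.99 (mol/L)^-2.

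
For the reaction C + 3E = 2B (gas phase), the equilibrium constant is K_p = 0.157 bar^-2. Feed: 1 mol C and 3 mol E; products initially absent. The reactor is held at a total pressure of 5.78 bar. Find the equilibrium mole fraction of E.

y_E = 0.501

Take 1 mol C as basis and let X be its fractional conversion, so ξ = X.
Moles: n_C = 1 − X; n_E = 3 − 3X; n_B = 2X.
Summing: n_T = 4 − 2X.
y_i = n_i/n_T, p_i = y_i·P. K_p = p_B^2 / (p_C p_E^3).
Substituting and setting equal to 0.157 bar^-2 gives a polynomial in X; the root in (0,1) is X = 0.498.
Then n_E = 1.5, n_T = 3, so y_E = 0.501.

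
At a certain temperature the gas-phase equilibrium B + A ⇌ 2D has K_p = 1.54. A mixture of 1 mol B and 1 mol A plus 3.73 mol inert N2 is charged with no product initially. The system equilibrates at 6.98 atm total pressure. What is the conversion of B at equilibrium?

X = 0.383

Let X = conversion of B (basis 1 mol B); extent of reaction ξ = X.
Moles: n_B = 1 − X; n_A = 1 − X; n_D = 2X; n_I = 3.73 (inert).
Since Δν = 0, n_T = 5.73 throughout.
y_i = n_i/n_T, p_i = y_i·P. K_p = p_D^2 / (p_B p_A).
Substituting and setting equal to 1.54 gives a polynomial in X; the root in (0,1) is X = 0.383.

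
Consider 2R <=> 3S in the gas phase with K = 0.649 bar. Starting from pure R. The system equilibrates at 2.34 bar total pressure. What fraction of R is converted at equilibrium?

X = 0.346

Let X = conversion of R (basis 1 mol R); extent of reaction ξ = 0.5X.
Moles: n_R = 1 − X; n_S = 1.5X.
Summing: n_T = 1 + 0.5X.
y_i = n_i/n_T, p_i = y_i·P. K = p_S^3 / (p_R^2).
Substituting and setting equal to 0.649 bar gives a polynomial in X; the root in (0,1) is X = 0.346.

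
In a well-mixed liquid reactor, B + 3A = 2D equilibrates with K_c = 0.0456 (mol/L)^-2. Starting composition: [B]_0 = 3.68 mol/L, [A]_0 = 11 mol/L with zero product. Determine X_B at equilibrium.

Let X = conversion of B; extent ξ = 3.68·X mol/L.
Concentrations: [B] = 3.68 − 3.68X; [A] = 11 − 11X; [D] = 7.36X.
K_c = [D]^2 / ([B] [A]^3).
Equating to 0.0456 (mol/L)^-2: the physical root is X = 0.502.

X = 0.502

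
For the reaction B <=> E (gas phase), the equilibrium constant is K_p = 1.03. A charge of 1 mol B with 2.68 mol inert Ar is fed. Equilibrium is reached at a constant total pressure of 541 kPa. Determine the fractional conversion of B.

X = 0.507

Let X = conversion of B (basis 1 mol B); extent of reaction ξ = X.
At extent ξ: n_B = 1 − X; n_E = X; n_I = 2.68 (inert).
n_T stays at 3.68 (no change in mole number).
y_i = n_i/n_T, p_i = y_i·P. K_p = p_E / (p_B).
Equating to 1.03 and solving on 0 < X < 1: X = 0.507.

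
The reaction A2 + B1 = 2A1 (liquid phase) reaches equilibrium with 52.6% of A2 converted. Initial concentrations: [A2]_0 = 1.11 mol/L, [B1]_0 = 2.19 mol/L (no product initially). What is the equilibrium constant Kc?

Let X = conversion of A2.
Concentrations: [A2] = 1.11 − 1.11X; [B1] = 2.19 − 1.11X; [A1] = 2.22X.
At X = 0.526: [A2] = 0.526, [B1] = 1.61, [A1] = 1.17.
Kc = [A1]^2 / ([A2] [B1]) = 1.61.

Kc = 1.61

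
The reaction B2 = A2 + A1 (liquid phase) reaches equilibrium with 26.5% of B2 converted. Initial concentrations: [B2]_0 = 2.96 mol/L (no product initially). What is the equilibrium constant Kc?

Let X = conversion of B2.
Concentrations: [B2] = 2.96 − 2.96X; [A2] = 2.96X; [A1] = 2.96X.
At X = 0.265: [B2] = 2.18, [A2] = 0.784, [A1] = 0.784.
Kc = [A2] [A1] / ([B2]) = 0.283 mol/L.

Kc = 0.283 mol/L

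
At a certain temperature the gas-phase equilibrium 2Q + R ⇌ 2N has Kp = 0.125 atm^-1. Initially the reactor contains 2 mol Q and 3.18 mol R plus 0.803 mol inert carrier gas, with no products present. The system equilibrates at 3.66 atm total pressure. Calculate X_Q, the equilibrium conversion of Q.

X = 0.325

Take 2 mol Q as basis and let X be its fractional conversion, so ξ = X.
Species balance: n_Q = 2 − 2X; n_R = 3.18 − X; n_N = 2X; n_I = 0.803 (inert).
n_T = Σnᵢ = 5.98 − X.
With p_i = (n_i/n_T)P, Kp = p_N^2 / (p_Q^2 p_R).
Equating to 0.125 atm^-1 and solving on 0 < X < 1: X = 0.325.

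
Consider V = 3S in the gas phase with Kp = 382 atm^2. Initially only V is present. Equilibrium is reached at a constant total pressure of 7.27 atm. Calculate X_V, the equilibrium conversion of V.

Take 1 mol V as basis and let X be its fractional conversion, so ξ = X.
Mole table: n_V = 1 − X; n_S = 3X.
Total moles n_T = 1 + 2X.
y_i = n_i/n_T, p_i = y_i·P. Kp = p_S^3 / (p_V).
Equating to 382 atm^2 and solving on 0 < X < 1: X = 0.749.

X = 0.749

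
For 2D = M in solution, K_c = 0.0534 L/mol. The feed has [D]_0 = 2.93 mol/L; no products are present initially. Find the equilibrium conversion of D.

Let X = conversion of D; extent ξ = 2.93X/2 mol/L.
Concentrations: [D] = 2.93 − 2.93X; [M] = 1.47X.
K_c = [M] / ([D]^2).
Setting equal to 0.0534 and solving for X on (0,1) gives X = 0.200.

X = 0.200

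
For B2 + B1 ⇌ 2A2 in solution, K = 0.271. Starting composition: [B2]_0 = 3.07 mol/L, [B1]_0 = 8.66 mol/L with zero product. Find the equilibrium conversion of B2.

Let X = conversion of B2; extent ξ = 3.07·X mol/L.
Concentrations: [B2] = 3.07 − 3.07X; [B1] = 8.66 − 3.07X; [A2] = 6.14X.
K = [A2]^2 / ([B2] [B1]).
Solving K = 0.271 for X ∈ (0,1): X = 0.335.

X = 0.335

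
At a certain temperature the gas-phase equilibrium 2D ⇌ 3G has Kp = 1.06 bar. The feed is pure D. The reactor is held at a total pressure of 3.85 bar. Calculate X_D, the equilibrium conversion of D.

X = 0.345

Let X = conversion of D (basis 1 mol D); extent of reaction ξ = 0.5X.
Mole table: n_D = 1 − X; n_G = 1.5X.
n_T = Σnᵢ = 1 + 0.5X.
With p_i = (n_i/n_T)P, Kp = p_G^3 / (p_D^2).
Equating to 1.06 bar and solving on 0 < X < 1: X = 0.345.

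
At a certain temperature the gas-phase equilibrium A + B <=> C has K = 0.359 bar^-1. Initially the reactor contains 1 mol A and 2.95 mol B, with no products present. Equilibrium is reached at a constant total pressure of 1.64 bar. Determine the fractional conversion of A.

X = 0.299

Take 1 mol A as basis and let X be its fractional conversion, so ξ = X.
At extent ξ: n_A = 1 − X; n_B = 2.95 − X; n_C = X.
Total moles n_T = 3.95 − X.
Mole fractions y_i = n_i/n_T; K = p_C / (p_A p_B) with p_i = y_i·P.
Substituting and setting equal to 0.359 bar^-1 gives a polynomial in X; the root in (0,1) is X = 0.299.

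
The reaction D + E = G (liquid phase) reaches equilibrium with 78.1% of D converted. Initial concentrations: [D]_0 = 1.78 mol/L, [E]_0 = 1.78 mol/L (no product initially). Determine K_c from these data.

Let X = conversion of D.
Concentrations: [D] = 1.78 − 1.78X; [E] = 1.78 − 1.78X; [G] = 1.78X.
At X = 0.781: [D] = 0.39, [E] = 0.39, [G] = 1.39.
K_c = [G] / ([D] [E]) = 9.15 L/mol.

K_c = 9.15 L/mol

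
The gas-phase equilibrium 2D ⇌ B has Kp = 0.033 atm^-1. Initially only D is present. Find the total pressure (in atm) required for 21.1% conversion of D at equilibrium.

P = 4.59 atm

Take 1 mol D as basis and let X be its fractional conversion, so ξ = 0.5X.
Moles: n_D = 1 − X; n_B = 0.5X.
Summing: n_T = 1 − 0.5X.
Kp = p_B / (p_D^2) with p_i = (n_i/n_T)·P.
At X = 0.211: the mole-fraction product g(X) = Π y_i^ν_i = 0.1516. Since Kp = g(X)·P^{-1}, P = (g/Kp)^(1/1) = (0.1516/0.033)^(1/1) = 4.59 atm.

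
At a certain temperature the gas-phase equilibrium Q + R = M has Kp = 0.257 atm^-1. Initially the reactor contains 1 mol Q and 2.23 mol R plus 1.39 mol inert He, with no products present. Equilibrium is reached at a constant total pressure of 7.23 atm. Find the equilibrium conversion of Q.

X = 0.443

Take 1 mol Q as basis and let X be its fractional conversion, so ξ = X.
Species balance: n_Q = 1 − X; n_R = 2.23 − X; n_M = X; n_I = 1.39 (inert).
Total moles n_T = 4.62 − X.
With p_i = (n_i/n_T)P, Kp = p_M / (p_Q p_R).
This yields a degree-2 equation in X; solving on (0,1), X = 0.443.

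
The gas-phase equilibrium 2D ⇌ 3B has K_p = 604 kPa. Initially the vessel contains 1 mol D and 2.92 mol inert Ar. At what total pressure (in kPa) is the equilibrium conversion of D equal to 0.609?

P = 512 kPa

Let X = conversion of D (basis 1 mol D); extent of reaction ξ = 0.5X.
Mole table: n_D = 1 − X; n_B = 1.5X; n_I = 2.92 (inert).
n_T = Σnᵢ = 3.92 + 0.5X.
K_p = p_B^3 / (p_D^2) with p_i = (n_i/n_T)·P.
At X = 0.609: the mole-fraction product g(X) = Π y_i^ν_i = 1.18. Since K_p = g(X)·P^{1}, P = (K_p/g)^(1/1) = (604/1.18)^(1/1) = 512 kPa.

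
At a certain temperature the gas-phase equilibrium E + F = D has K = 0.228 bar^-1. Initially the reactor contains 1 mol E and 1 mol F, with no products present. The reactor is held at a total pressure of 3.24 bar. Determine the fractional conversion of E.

X = 0.242

Let X = conversion of E (basis 1 mol E); extent of reaction ξ = X.
At extent ξ: n_E = 1 − X; n_F = 1 − X; n_D = X.
Summing: n_T = 2 − X.
Mole fractions y_i = n_i/n_T; K = p_D / (p_E p_F) with p_i = y_i·P.
Substituting and setting equal to 0.228 bar^-1 gives a polynomial in X; the root in (0,1) is X = 0.242.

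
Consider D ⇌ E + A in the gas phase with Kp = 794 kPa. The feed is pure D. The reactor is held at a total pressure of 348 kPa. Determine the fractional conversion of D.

Take 1 mol D as basis and let X be its fractional conversion, so ξ = X.
Moles: n_D = 1 − X; n_E = X; n_A = X.
n_T = Σnᵢ = 1 + X.
With p_i = (n_i/n_T)P, Kp = p_E p_A / (p_D).
Equating to 794 kPa and solving on 0 < X < 1: X = 0.834.

X = 0.834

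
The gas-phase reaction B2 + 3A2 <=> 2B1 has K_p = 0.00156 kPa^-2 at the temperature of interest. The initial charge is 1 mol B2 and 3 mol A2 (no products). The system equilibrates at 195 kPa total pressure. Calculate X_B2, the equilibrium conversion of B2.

Let X = conversion of B2 (basis 1 mol B2); extent of reaction ξ = X.
Mole table: n_B2 = 1 − X; n_A2 = 3 − 3X; n_B1 = 2X.
n_T = Σnᵢ = 4 − 2X.
With p_i = (n_i/n_T)P, K_p = p_B1^2 / (p_B2 p_A2^3).
This yields a degree-4 equation in X; solving on (0,1), X = 0.699.

X = 0.699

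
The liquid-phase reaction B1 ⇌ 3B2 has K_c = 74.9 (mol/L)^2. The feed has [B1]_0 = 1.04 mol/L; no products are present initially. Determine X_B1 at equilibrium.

X = 0.800

Let X = conversion of B1; extent ξ = 1.04·X mol/L.
Concentrations: [B1] = 1.04 − 1.04X; [B2] = 3.12X.
K_c = [B2]^3 / ([B1]).
Setting equal to 74.9 and solving for X on (0,1) gives X = 0.800.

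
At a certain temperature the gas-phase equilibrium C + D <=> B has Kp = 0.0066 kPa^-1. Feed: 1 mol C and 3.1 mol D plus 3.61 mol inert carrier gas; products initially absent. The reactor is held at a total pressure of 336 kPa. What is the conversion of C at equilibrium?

Let X = conversion of C (basis 1 mol C); extent of reaction ξ = X.
Moles: n_C = 1 − X; n_D = 3.1 − X; n_B = X; n_I = 3.61 (inert).
n_T = Σnᵢ = 7.71 − X.
Mole fractions y_i = n_i/n_T; Kp = p_B / (p_C p_D) with p_i = y_i·P.
This yields a degree-2 equation in X; solving on (0,1), X = 0.447.

X = 0.447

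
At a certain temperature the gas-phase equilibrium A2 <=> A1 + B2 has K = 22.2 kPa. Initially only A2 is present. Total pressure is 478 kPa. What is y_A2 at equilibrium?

y_A2 = 0.652

Take 1 mol A2 as basis and let X be its fractional conversion, so ξ = X.
Mole table: n_A2 = 1 − X; n_A1 = X; n_B2 = X.
Total moles n_T = 1 + X.
y_i = n_i/n_T, p_i = y_i·P. K = p_A1 p_B2 / (p_A2).
Substituting and setting equal to 22.2 kPa gives a polynomial in X; the root in (0,1) is X = 0.211.
Then n_A2 = 0.789, n_T = 1.21, so y_A2 = 0.652.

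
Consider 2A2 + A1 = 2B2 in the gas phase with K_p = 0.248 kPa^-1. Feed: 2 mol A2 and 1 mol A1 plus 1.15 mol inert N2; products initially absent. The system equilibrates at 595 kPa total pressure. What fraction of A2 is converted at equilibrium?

Let X = conversion of A2 (basis 2 mol A2); extent of reaction ξ = X.
At extent ξ: n_A2 = 2 − 2X; n_A1 = 1 − X; n_B2 = 2X; n_I = 1.15 (inert).
Summing: n_T = 4.15 − X.
With p_i = (n_i/n_T)P, K_p = p_B2^2 / (p_A2^2 p_A1).
This yields a degree-3 equation in X; solving on (0,1), X = 0.763.

X = 0.763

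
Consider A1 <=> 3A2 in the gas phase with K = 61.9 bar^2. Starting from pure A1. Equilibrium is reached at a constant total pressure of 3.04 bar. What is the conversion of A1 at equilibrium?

Let X = conversion of A1 (basis 1 mol A1); extent of reaction ξ = X.
Mole table: n_A1 = 1 − X; n_A2 = 3X.
n_T = Σnᵢ = 1 + 2X.
With p_i = (n_i/n_T)P, K = p_A2^3 / (p_A1).
Equating to 61.9 bar^2 and solving on 0 < X < 1: X = 0.737.

X = 0.737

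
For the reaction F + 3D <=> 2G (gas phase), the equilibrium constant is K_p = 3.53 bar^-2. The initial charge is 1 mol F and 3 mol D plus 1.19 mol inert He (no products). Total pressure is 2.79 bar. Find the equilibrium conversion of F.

X = 0.585

Let X = conversion of F (basis 1 mol F); extent of reaction ξ = X.
Moles: n_F = 1 − X; n_D = 3 − 3X; n_G = 2X; n_I = 1.19 (inert).
Summing: n_T = 5.19 − 2X.
With p_i = (n_i/n_T)P, K_p = p_G^2 / (p_F p_D^3).
This yields a degree-4 equation in X; solving on (0,1), X = 0.585.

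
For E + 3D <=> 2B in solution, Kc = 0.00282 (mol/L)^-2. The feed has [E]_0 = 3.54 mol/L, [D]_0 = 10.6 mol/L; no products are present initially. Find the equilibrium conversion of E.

Let X = conversion of E; extent ξ = 3.54·X mol/L.
Concentrations: [E] = 3.54 − 3.54X; [D] = 10.6 − 10.6X; [B] = 7.08X.
Kc = [B]^2 / ([E] [D]^3).
Solving Kc = 0.00282 for X ∈ (0,1): X = 0.264.

X = 0.264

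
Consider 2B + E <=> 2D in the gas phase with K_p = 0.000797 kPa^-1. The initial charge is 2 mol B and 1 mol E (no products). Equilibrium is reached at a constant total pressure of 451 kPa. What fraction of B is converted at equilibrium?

X = 0.239

Take 2 mol B as basis and let X be its fractional conversion, so ξ = X.
Moles: n_B = 2 − 2X; n_E = 1 − X; n_D = 2X.
Total moles n_T = 3 − X.
y_i = n_i/n_T, p_i = y_i·P. K_p = p_D^2 / (p_B^2 p_E).
Substituting and setting equal to 0.000797 kPa^-1 gives a polynomial in X; the root in (0,1) is X = 0.239.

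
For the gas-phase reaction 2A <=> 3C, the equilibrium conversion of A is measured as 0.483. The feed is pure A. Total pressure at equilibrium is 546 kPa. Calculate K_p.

Take 1 mol A as basis and let X be its fractional conversion, so ξ = 0.5X.
At extent ξ: n_A = 1 − X; n_C = 1.5X.
n_T = Σnᵢ = 1 + 0.5X.
At X = 0.483: n_A = 0.517, n_C = 0.724, n_T = 1.24.
p_i = (n_i/n_T)·P. K_p = p_C^3 / (p_A^2) = 626 kPa.

K_p = 626 kPa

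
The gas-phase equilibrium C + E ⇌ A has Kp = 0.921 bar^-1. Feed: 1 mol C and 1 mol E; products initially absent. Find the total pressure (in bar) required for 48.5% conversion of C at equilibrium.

Take 1 mol C as basis and let X be its fractional conversion, so ξ = X.
Species balance: n_C = 1 − X; n_E = 1 − X; n_A = X.
Summing: n_T = 2 − X.
Kp = p_A / (p_C p_E) with p_i = (n_i/n_T)·P.
At X = 0.485: the mole-fraction product g(X) = Π y_i^ν_i = 2.77. Since Kp = g(X)·P^{-1}, P = (g/Kp)^(1/1) = (2.77/0.921)^(1/1) = 3.01 bar.

P = 3.01 bar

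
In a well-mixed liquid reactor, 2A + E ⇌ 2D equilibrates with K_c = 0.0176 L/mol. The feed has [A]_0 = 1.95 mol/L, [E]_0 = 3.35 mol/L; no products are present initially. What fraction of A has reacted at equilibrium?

Let X = conversion of A; extent ξ = 1.95X/2 mol/L.
Concentrations: [A] = 1.95 − 1.95X; [E] = 3.35 − 0.975X; [D] = 1.95X.
K_c = [D]^2 / ([A]^2 [E]).
Solving K_c = 0.0176 for X ∈ (0,1): X = 0.191.

X = 0.191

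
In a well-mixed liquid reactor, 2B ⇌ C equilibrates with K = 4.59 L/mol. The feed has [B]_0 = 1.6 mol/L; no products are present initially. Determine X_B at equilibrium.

X = 0.771

Let X = conversion of B; extent ξ = 1.6X/2 mol/L.
Concentrations: [B] = 1.6 − 1.6X; [C] = 0.8X.
K = [C] / ([B]^2).
Equating to 4.59 L/mol: the physical root is X = 0.771.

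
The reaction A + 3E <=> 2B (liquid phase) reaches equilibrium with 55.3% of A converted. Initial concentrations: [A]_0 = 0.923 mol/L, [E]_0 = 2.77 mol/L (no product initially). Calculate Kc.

Let X = conversion of A.
Concentrations: [A] = 0.923 − 0.923X; [E] = 2.77 − 2.77X; [B] = 1.85X.
At X = 0.553: [A] = 0.413, [E] = 1.24, [B] = 1.02.
Kc = [B]^2 / ([A] [E]^3) = 1.33 (mol/L)^-2.

Kc = 1.33 (mol/L)^-2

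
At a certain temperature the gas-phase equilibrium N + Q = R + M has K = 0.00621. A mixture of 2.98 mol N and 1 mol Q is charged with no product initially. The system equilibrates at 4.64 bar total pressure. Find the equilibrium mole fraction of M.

Let X = conversion of Q (basis 1 mol Q); extent of reaction ξ = X.
Mole table: n_N = 2.98 − X; n_Q = 1 − X; n_R = X; n_M = X.
Since Δν = 0, n_T = 3.98 throughout.
Mole fractions y_i = n_i/n_T; K = p_R p_M / (p_N p_Q) with p_i = y_i·P.
Setting this equal to 0.00621 and taking the physical root (0 < X < 1) gives X = 0.125.
Then n_M = 0.125, n_T = 3.98, so y_M = 0.031.

y_M = 0.031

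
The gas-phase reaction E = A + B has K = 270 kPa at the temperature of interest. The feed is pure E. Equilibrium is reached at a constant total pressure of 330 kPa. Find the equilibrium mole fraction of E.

y_E = 0.197

Take 1 mol E as basis and let X be its fractional conversion, so ξ = X.
Species balance: n_E = 1 − X; n_A = X; n_B = X.
n_T = Σnᵢ = 1 + X.
y_i = n_i/n_T, p_i = y_i·P. K = p_A p_B / (p_E).
This yields a degree-2 equation in X; solving on (0,1), X = 0.671.
Then n_E = 0.329, n_T = 1.67, so y_E = 0.197.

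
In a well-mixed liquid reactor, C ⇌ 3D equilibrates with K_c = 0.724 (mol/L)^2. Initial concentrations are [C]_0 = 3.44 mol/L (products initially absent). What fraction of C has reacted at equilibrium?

Let X = conversion of C; extent ξ = 3.44·X mol/L.
Concentrations: [C] = 3.44 − 3.44X; [D] = 10.3X.
K_c = [D]^3 / ([C]).
Equating to 0.724 (mol/L)^2: the physical root is X = 0.126.

X = 0.126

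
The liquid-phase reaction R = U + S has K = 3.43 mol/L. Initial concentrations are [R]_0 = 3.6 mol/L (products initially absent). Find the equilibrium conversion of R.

Let X = conversion of R; extent ξ = 3.6·X mol/L.
Concentrations: [R] = 3.6 − 3.6X; [U] = 3.6X; [S] = 3.6X.
K = [U] [S] / ([R]).
Equating to 3.43 mol/L: the physical root is X = 0.610.

X = 0.610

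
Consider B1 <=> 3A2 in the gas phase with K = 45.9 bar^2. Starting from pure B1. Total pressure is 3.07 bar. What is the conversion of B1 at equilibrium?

Basis: 1 mol B1 initially; let X = conversion of B1. Extent ξ = X.
Species balance: n_B1 = 1 − X; n_A2 = 3X.
n_T = Σnᵢ = 1 + 2X.
y_i = n_i/n_T, p_i = y_i·P. K = p_A2^3 / (p_B1).
Substituting and setting equal to 45.9 bar^2 gives a polynomial in X; the root in (0,1) is X = 0.684.

X = 0.684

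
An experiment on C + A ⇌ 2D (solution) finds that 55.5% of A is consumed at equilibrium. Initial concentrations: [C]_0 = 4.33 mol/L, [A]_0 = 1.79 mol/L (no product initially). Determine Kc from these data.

Let X = conversion of A.
Concentrations: [C] = 4.33 − 1.79X; [A] = 1.79 − 1.79X; [D] = 3.58X.
At X = 0.555: [C] = 3.34, [A] = 0.797, [D] = 1.99.
Kc = [D]^2 / ([C] [A]) = 1.49.

Kc = 1.49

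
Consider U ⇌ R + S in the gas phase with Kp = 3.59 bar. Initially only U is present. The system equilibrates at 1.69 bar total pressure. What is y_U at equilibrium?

y_U = 0.096

Take 1 mol U as basis and let X be its fractional conversion, so ξ = X.
At extent ξ: n_U = 1 − X; n_R = X; n_S = X.
n_T = Σnᵢ = 1 + X.
Mole fractions y_i = n_i/n_T; Kp = p_R p_S / (p_U) with p_i = y_i·P.
This yields a degree-2 equation in X; solving on (0,1), X = 0.825.
Then n_U = 0.175, n_T = 1.82, so y_U = 0.096.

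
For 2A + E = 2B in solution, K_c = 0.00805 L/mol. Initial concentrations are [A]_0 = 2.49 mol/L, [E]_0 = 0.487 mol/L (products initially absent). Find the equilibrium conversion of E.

Let X = conversion of E; extent ξ = 0.487·X mol/L.
Concentrations: [A] = 2.49 − 0.974X; [E] = 0.487 − 0.487X; [B] = 0.974X.
K_c = [B]^2 / ([A]^2 [E]).
Solving K_c = 0.00805 for X ∈ (0,1): X = 0.140.

X = 0.140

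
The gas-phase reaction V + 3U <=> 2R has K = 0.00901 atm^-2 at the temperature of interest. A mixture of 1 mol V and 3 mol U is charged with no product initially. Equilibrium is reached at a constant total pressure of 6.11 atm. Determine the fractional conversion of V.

Basis: 1 mol V initially; let X = conversion of V. Extent ξ = X.
Species balance: n_V = 1 − X; n_U = 3 − 3X; n_R = 2X.
Total moles n_T = 4 − 2X.
y_i = n_i/n_T, p_i = y_i·P. K = p_R^2 / (p_V p_U^3).
Setting this equal to 0.00901 atm^-2 and taking the physical root (0 < X < 1) gives X = 0.245.

X = 0.245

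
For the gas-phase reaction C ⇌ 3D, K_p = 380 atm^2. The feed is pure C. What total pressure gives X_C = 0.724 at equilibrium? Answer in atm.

P = 7.83 atm

Basis: 1 mol C initially; let X = conversion of C. Extent ξ = X.
Moles: n_C = 1 − X; n_D = 3X.
Summing: n_T = 1 + 2X.
K_p = p_D^3 / (p_C) with p_i = (n_i/n_T)·P.
At X = 0.724: the mole-fraction product g(X) = Π y_i^ν_i = 6.195. Since K_p = g(X)·P^{2}, P = (K_p/g)^(1/2) = (380/6.195)^(1/2) = 7.83 atm.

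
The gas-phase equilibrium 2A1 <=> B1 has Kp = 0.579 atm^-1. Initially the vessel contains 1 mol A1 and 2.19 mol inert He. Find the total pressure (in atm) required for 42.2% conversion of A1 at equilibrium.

Take 1 mol A1 as basis and let X be its fractional conversion, so ξ = 0.5X.
Moles: n_A1 = 1 − X; n_B1 = 0.5X; n_I = 2.19 (inert).
Summing: n_T = 3.19 − 0.5X.
Kp = p_B1 / (p_A1^2) with p_i = (n_i/n_T)·P.
At X = 0.422: the mole-fraction product g(X) = Π y_i^ν_i = 1.881. Since Kp = g(X)·P^{-1}, P = (g/Kp)^(1/1) = (1.881/0.579)^(1/1) = 3.25 atm.

P = 3.25 atm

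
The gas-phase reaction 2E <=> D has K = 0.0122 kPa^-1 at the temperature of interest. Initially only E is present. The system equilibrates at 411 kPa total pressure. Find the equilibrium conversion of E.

Basis: 1 mol E initially; let X = conversion of E. Extent ξ = 0.5X.
Moles: n_E = 1 − X; n_D = 0.5X.
Summing: n_T = 1 − 0.5X.
With p_i = (n_i/n_T)P, K = p_D / (p_E^2).
Equating to 0.0122 kPa^-1 and solving on 0 < X < 1: X = 0.782.

X = 0.782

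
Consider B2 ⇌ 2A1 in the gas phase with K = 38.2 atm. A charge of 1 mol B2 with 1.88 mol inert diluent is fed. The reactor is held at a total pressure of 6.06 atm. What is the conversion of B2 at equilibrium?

X = 0.872

Take 1 mol B2 as basis and let X be its fractional conversion, so ξ = X.
At extent ξ: n_B2 = 1 − X; n_A1 = 2X; n_I = 1.88 (inert).
Summing: n_T = 2.88 + X.
y_i = n_i/n_T, p_i = y_i·P. K = p_A1^2 / (p_B2).
Equating to 38.2 atm and solving on 0 < X < 1: X = 0.872.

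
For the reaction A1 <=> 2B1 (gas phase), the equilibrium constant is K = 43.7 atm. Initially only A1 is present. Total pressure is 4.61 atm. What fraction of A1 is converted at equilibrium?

Let X = conversion of A1 (basis 1 mol A1); extent of reaction ξ = X.
Moles: n_A1 = 1 − X; n_B1 = 2X.
Total moles n_T = 1 + X.
Mole fractions y_i = n_i/n_T; K = p_B1^2 / (p_A1) with p_i = y_i·P.
Substituting and setting equal to 43.7 atm gives a polynomial in X; the root in (0,1) is X = 0.839.

X = 0.839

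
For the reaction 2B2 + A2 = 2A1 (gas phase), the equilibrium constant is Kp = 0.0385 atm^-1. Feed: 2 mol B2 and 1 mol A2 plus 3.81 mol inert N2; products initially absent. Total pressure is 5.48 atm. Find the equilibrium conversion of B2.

X = 0.141

Basis: 2 mol B2 initially; let X = conversion of B2. Extent ξ = X.
Moles: n_B2 = 2 − 2X; n_A2 = 1 − X; n_A1 = 2X; n_I = 3.81 (inert).
n_T = Σnᵢ = 6.81 − X.
Mole fractions y_i = n_i/n_T; Kp = p_A1^2 / (p_B2^2 p_A2) with p_i = y_i·P.
Substituting and setting equal to 0.0385 atm^-1 gives a polynomial in X; the root in (0,1) is X = 0.141.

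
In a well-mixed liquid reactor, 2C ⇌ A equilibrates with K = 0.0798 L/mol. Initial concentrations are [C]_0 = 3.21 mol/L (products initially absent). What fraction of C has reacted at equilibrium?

X = 0.272

Let X = conversion of C; extent ξ = 3.21X/2 mol/L.
Concentrations: [C] = 3.21 − 3.21X; [A] = 1.6X.
K = [A] / ([C]^2).
Setting equal to 0.0798 and solving for X on (0,1) gives X = 0.272.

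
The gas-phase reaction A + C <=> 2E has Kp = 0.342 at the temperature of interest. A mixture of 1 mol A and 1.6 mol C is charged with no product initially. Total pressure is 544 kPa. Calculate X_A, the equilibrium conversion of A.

X = 0.284

Take 1 mol A as basis and let X be its fractional conversion, so ξ = X.
Species balance: n_A = 1 − X; n_C = 1.6 − X; n_E = 2X.
Total moles n_T = 2.6 (Δν = 0, constant).
Mole fractions y_i = n_i/n_T; Kp = p_E^2 / (p_A p_C) with p_i = y_i·P.
Setting this equal to 0.342 and taking the physical root (0 < X < 1) gives X = 0.284.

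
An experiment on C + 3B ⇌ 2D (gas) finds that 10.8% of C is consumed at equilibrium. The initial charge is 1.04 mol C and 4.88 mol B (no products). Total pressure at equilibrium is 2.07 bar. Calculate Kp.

Kp = 0.00439 bar^-2

Let X = conversion of C (basis 1.04 mol C); extent of reaction ξ = 1.04X.
Mole table: n_C = 1.04 − 1.04X; n_B = 4.88 − 3.12X; n_D = 2.08X.
n_T = Σnᵢ = 5.92 − 2.08X.
At X = 0.108: n_C = 0.928, n_B = 4.54, n_D = 0.225, n_T = 5.7.
p_i = (n_i/n_T)·P. Kp = p_D^2 / (p_C p_B^3) = 0.00439 bar^-2.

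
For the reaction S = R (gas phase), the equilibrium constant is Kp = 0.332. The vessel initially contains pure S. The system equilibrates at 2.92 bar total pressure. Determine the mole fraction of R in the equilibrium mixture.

y_R = 0.249

Take 1 mol S as basis and let X be its fractional conversion, so ξ = X.
Mole table: n_S = 1 − X; n_R = X.
n_T stays at 1 (no change in mole number).
With p_i = (n_i/n_T)P, Kp = p_R / (p_S).
Substituting and setting equal to 0.332 gives a polynomial in X; the root in (0,1) is X = 0.249.
Then n_R = 0.249, n_T = 1, so y_R = 0.249.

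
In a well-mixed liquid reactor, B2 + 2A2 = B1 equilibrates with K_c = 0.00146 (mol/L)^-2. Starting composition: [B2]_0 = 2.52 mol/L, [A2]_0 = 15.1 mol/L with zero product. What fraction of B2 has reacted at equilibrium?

Let X = conversion of B2; extent ξ = 2.52·X mol/L.
Concentrations: [B2] = 2.52 − 2.52X; [A2] = 15.1 − 5.04X; [B1] = 2.52X.
K_c = [B1] / ([B2] [A2]^2).
This equals 0.00146 at X = 0.222 (the root in 0 < X < 1).

X = 0.222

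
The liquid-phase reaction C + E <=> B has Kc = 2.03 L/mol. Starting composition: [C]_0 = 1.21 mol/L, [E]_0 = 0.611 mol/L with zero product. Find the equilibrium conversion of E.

X = 0.627

Let X = conversion of E; extent ξ = 0.611·X mol/L.
Concentrations: [C] = 1.21 − 0.611X; [E] = 0.611 − 0.611X; [B] = 0.611X.
Kc = [B] / ([C] [E]).
Solving Kc = 2.03 for X ∈ (0,1): X = 0.627.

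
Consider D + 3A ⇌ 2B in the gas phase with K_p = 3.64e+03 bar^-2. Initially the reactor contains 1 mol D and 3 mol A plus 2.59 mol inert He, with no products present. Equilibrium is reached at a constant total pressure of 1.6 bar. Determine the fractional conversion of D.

Let X = conversion of D (basis 1 mol D); extent of reaction ξ = X.
At extent ξ: n_D = 1 − X; n_A = 3 − 3X; n_B = 2X; n_I = 2.59 (inert).
Summing: n_T = 6.59 − 2X.
Mole fractions y_i = n_i/n_T; K_p = p_B^2 / (p_D p_A^3) with p_i = y_i·P.
Setting this equal to 3.64e+03 bar^-2 and taking the physical root (0 < X < 1) gives X = 0.870.

X = 0.870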